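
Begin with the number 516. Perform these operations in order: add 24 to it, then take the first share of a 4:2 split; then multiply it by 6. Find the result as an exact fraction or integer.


Start with 516.
Step 1: Add 24: 516+24=540; split 4:2 first = 540*4/6 = 360
Step 2: Multiply by 6: 360 * 6 = 2160
Final result = 2160

2160


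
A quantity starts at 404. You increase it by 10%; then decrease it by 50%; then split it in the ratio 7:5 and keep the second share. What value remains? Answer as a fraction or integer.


Start with 404.
Step 1: Increase by 10%: 404 * 110/100 = 2222/5
Step 2: Decrease by 50%: 2222/5 * 50/100 = 1111/5
Step 3: Split 7:5, second share = 1111/5 * 5/12 = 1111/12
Final result = 1111/12

1111/12


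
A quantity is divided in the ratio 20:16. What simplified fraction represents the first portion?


Total parts = 20 + 16 = 36
First part fraction = 20/36
Simplify: 20/36 = 5/9

5/9


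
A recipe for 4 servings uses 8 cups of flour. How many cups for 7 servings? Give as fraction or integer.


Original: 8 cups for 4 servings
Target servings = 7
Scaling factor = 7/4
New amount = 8 * 7/4
= 56/4
= 14 cups

14


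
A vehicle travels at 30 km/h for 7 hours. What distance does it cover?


Using distance = speed * time
Speed = 30 km/h
Time = 7 hours
Distance = 30 * 7
= 210 km

210


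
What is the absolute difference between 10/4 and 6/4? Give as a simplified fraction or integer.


Simplify: 10/4 = 5/2 and 6/4 = 3/2
Find common denominator: LCD = 2
Convert: 5/2 and 3/2
Difference = |5 - 3|/2 = 2/2
Simplified = 1

1


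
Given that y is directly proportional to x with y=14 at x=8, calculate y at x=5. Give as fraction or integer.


Direct proportion: y = kx
Find k: k = 14/8 = 7/4
Compute y at x=5: y = 7/4 * 5
y = 35/4

35/4


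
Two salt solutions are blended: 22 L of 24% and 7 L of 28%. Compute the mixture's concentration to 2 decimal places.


Solute in mixture 1 = 24% of 22 L = 22*24/100 = 132/25 L
Solute in mixture 2 = 28% of 7 L = 7*28/100 = 49/25 L
Total solute = 132/25 + 49/25 = 181/25 L
Total volume = 22 + 7 = 29 L
Final concentration = 181/25/29 * 100 = 24.97%

24.97


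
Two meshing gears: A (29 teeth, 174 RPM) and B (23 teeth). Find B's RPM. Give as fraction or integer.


Gear ratio: teeth_A * RPM_A = teeth_B * RPM_B
29 * 174 = 23 * RPM_B
5046 = 23 * RPM_B
RPM_B = 5046 / 23
RPM_B = 5046/23

5046/23


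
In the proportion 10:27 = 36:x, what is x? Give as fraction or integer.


Setting up: 10/27 = 36/x
Cross multiply: 10 * x = 27 * 36
10x = 972
x = 972/10
x = 486/5

486/5


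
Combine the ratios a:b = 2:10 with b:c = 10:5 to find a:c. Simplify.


Given a:b = 2:10 and b:c = 10:5
Make b consistent. Multiply first ratio by 10: a:b = 20:100
Multiply second ratio by 10: b:c = 100:50
Now b = 100 in both, so a:b:c = 20:100:50
Therefore a:c = 20:50
Simplify by GCD: a:c = 2:5

2:5


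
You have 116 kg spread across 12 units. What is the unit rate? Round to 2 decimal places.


Total kg = 116
Number of units = 12
Unit rate = 116 / 12
= 9.67 kg per unit

9.67


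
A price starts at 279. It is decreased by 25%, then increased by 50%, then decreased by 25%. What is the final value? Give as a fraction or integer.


Start: 279
Step 1: decrease by 25% => multiply by 75/100
  279 * 75/100 = 837/4
Step 2: increase by 50% => multiply by 150/100
  837/4 * 150/100 = 2511/8
Step 3: decrease by 25% => multiply by 75/100
  2511/8 * 75/100 = 7533/32
Final value = 7533/32

7533/32


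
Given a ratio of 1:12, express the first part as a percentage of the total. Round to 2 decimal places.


Total parts = 1 + 12 = 13
First part fraction = 1/13
Percentage = (1/13) * 100
= 0.076923 * 100
= 7.69%

7.69


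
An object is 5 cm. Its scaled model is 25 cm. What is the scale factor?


Original length = 5 cm
Scaled length = 25 cm
Scale factor = 25 / 5
= 5

5


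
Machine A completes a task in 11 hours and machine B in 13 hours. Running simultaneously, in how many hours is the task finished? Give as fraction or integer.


Rate of A = 1/11 job per hour
Rate of B = 1/13 job per hour
Combined rate = 1/11 + 1/13
Find common denominator: (13 + 11)/(11*13) = 24/143
Combined rate = 24/143 job per hour
Time together = 1 / (24/143) = 143/24 hours

143/24


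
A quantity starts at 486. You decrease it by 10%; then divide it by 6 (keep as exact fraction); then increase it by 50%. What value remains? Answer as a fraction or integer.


Start with 486.
Step 1: Decrease by 10%: 486 * 90/100 = 2187/5
Step 2: Divide by 6: 2187/5 / 6 = 729/10
Step 3: Increase by 50%: 729/10 * 150/100 = 2187/20
Final result = 2187/20

2187/20


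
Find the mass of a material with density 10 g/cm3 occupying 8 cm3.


Using mass = density * volume
Density = 10 g/cm3
Volume = 8 cm3
Mass = 10 * 8
= 80 g

80


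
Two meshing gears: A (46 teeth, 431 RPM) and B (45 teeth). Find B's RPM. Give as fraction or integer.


Gear ratio: teeth_A * RPM_A = teeth_B * RPM_B
46 * 431 = 45 * RPM_B
19826 = 45 * RPM_B
RPM_B = 19826 / 45
RPM_B = 19826/45

19826/45


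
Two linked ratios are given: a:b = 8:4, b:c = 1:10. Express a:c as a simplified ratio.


Given a:b = 8:4 and b:c = 1:10
Make b consistent. Multiply first ratio by 1: a:b = 8:4
Multiply second ratio by 4: b:c = 4:40
Now b = 4 in both, so a:b:c = 8:4:40
Therefore a:c = 8:40
Simplify by GCD: a:c = 1:5

1:5


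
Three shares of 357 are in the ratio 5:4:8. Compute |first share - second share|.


Total parts = 5 + 4 + 8 = 17
Value per part = 357 / 17 = 21
Shares: 5*21=105, 4*21=84, 8*21=168
First share = 105, second share = 84
Difference = |105 - 84| = 21

21


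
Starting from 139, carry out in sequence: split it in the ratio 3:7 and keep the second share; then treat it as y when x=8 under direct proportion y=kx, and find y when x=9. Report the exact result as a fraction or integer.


Start with 139.
Step 1: Split 3:7, second share = 139 * 7/10 = 973/10
Step 2: Direct prop: k = (973/10)/8; new y = k*9 = 973/10*9/8 = 8757/80
Final result = 8757/80

8757/80


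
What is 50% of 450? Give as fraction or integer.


Compute 50% of 450
Convert percentage: 50% = 50/100
Multiply: 450 * 50/100
= 22500/100
= 225

225


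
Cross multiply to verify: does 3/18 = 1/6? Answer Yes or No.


Cross multiply to check 3/18 = 1/6
Left cross product: 3 * 6 = 18
Right cross product: 18 * 1 = 18
18 = 18
Equal, so proportions match => Yes

Yes


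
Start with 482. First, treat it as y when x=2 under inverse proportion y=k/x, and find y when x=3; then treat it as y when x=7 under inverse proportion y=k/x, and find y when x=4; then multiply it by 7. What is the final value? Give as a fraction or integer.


Start with 482.
Step 1: Inverse prop: k = (482)*2; new y = k/3 = 482*2/3 = 964/3
Step 2: Inverse prop: k = (964/3)*7; new y = k/4 = 964/3*7/4 = 1687/3
Step 3: Multiply by 7: 1687/3 * 7 = 11809/3
Final result = 11809/3

11809/3


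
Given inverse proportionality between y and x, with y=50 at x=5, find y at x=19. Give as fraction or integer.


Inverse proportion: y = k/x
Find k: k = 5 * 50 = 250
Compute y at x=19: y = 250/19
y = 250/19

250/19


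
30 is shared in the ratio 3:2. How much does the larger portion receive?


Total parts = 3 + 2 = 5
Value per part = 30 / 5 = 6
First share = 3 * 6 = 18
Second share = 2 * 6 = 12
Larger share = 18

18


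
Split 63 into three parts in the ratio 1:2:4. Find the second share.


Ratio = 1:2:4
Total parts = 1 + 2 + 4 = 7
Value per part = 63 / 7 = 9
First share = 1 * 9 = 9
Middle share = 2 * 9 = 18
Third share = 4 * 9 = 36

18


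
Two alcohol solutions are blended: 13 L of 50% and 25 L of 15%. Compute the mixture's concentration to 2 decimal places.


Solute in mixture 1 = 50% of 13 L = 13*50/100 = 13/2 L
Solute in mixture 2 = 15% of 25 L = 25*15/100 = 15/4 L
Total solute = 13/2 + 15/4 = 41/4 L
Total volume = 13 + 25 = 38 L
Final concentration = 41/4/38 * 100 = 26.97%

26.97


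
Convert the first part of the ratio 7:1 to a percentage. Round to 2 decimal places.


Total parts = 7 + 1 = 8
First part fraction = 7/8
Percentage = (7/8) * 100
= 0.875 * 100
= 87.50%

87.50


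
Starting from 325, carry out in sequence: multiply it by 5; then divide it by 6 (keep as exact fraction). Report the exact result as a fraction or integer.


Start with 325.
Step 1: Multiply by 5: 325 * 5 = 1625
Step 2: Divide by 6: 1625 / 6 = 1625/6
Final result = 1625/6

1625/6


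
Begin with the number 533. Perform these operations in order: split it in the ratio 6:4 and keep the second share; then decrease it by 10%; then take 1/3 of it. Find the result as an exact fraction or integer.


Start with 533.
Step 1: Split 6:4, second share = 533 * 4/10 = 1066/5
Step 2: Decrease by 10%: 1066/5 * 90/100 = 4797/25
Step 3: Take 1/3: 4797/25 * 1/3 = 1599/25
Final result = 1599/25

1599/25


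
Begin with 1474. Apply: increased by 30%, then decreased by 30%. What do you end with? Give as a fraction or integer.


Start: 1474
Step 1: increase by 30% => multiply by 130/100
  1474 * 130/100 = 9581/5
Step 2: decrease by 30% => multiply by 70/100
  9581/5 * 70/100 = 67067/50
Final value = 67067/50

67067/50


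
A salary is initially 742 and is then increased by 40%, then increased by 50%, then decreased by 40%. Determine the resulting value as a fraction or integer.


Start: 742
Step 1: increase by 40% => multiply by 140/100
  742 * 140/100 = 5194/5
Step 2: increase by 50% => multiply by 150/100
  5194/5 * 150/100 = 7791/5
Step 3: decrease by 40% => multiply by 60/100
  7791/5 * 60/100 = 23373/25
Final value = 23373/25

23373/25


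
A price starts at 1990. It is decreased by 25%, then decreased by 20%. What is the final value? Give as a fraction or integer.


Start: 1990
Step 1: decrease by 25% => multiply by 75/100
  1990 * 75/100 = 2985/2
Step 2: decrease by 20% => multiply by 80/100
  2985/2 * 80/100 = 1194
Final value = 1194

1194


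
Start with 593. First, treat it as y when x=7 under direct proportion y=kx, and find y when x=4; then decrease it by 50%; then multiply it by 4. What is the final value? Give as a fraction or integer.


Start with 593.
Step 1: Direct prop: k = (593)/7; new y = k*4 = 593*4/7 = 2372/7
Step 2: Decrease by 50%: 2372/7 * 50/100 = 1186/7
Step 3: Multiply by 4: 1186/7 * 4 = 4744/7
Final result = 4744/7

4744/7


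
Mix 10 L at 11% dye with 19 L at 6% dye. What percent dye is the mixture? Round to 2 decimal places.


Solute in mixture 1 = 11% of 10 L = 10*11/100 = 11/10 L
Solute in mixture 2 = 6% of 19 L = 19*6/100 = 57/50 L
Total solute = 11/10 + 57/50 = 56/25 L
Total volume = 10 + 19 = 29 L
Final concentration = 56/25/29 * 100 = 7.72%

7.72


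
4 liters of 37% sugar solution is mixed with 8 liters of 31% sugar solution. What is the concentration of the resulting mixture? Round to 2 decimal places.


Solute in mixture 1 = 37% of 4 L = 4*37/100 = 37/25 L
Solute in mixture 2 = 31% of 8 L = 8*31/100 = 62/25 L
Total solute = 37/25 + 62/25 = 99/25 L
Total volume = 4 + 8 = 12 L
Final concentration = 99/25/12 * 100 = 33.00%

33.00


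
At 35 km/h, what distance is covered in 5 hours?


Using distance = speed * time
Speed = 35 km/h
Time = 5 hours
Distance = 35 * 5
= 175 km

175


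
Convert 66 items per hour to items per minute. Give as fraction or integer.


Converting from per hour to per minute
Rate = 66 items per hour
Divide by 60: 66/60
= 11/10 items per minute

11/10


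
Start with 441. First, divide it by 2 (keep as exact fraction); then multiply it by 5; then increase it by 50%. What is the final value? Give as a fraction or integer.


Start with 441.
Step 1: Divide by 2: 441 / 2 = 441/2
Step 2: Multiply by 5: 441/2 * 5 = 2205/2
Step 3: Increase by 50%: 2205/2 * 150/100 = 6615/4
Final result = 6615/4

6615/4


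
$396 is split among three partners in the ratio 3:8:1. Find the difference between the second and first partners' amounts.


Total parts = 3 + 8 + 1 = 12
Value per part = 396 / 12 = 33
Shares: 3*33=99, 8*33=264, 1*33=33
Second share = 264, first share = 99
Difference = |264 - 99| = 165

165


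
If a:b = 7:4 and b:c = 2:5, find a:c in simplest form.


Given a:b = 7:4 and b:c = 2:5
Make b consistent. Multiply first ratio by 2: a:b = 14:8
Multiply second ratio by 4: b:c = 8:20
Now b = 8 in both, so a:b:c = 14:8:20
Therefore a:c = 14:20
Simplify by GCD: a:c = 7:10

7:10


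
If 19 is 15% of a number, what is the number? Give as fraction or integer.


Given: 19 is 15% of the whole
Set up: 19 = 15/100 * whole
whole = 19 * 100 / 15
whole = 1900 / 15
whole = 380/3

380/3


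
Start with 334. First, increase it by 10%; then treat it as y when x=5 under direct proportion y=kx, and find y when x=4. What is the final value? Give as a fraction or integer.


Start with 334.
Step 1: Increase by 10%: 334 * 110/100 = 1837/5
Step 2: Direct prop: k = (1837/5)/5; new y = k*4 = 1837/5*4/5 = 7348/25
Final result = 7348/25

7348/25


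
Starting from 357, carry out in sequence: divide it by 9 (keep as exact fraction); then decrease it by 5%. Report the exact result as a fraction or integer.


Start with 357.
Step 1: Divide by 9: 357 / 9 = 119/3
Step 2: Decrease by 5%: 119/3 * 95/100 = 2261/60
Final result = 2261/60

2261/60


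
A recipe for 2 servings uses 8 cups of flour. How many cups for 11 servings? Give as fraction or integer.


Original: 8 cups for 2 servings
Target servings = 11
Scaling factor = 11/2
New amount = 8 * 11/2
= 88/2
= 44 cups

44


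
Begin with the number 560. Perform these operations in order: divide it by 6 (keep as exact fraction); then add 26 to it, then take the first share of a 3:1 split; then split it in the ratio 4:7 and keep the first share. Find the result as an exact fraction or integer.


Start with 560.
Step 1: Divide by 6: 560 / 6 = 280/3
Step 2: Add 26: 280/3+26=358/3; split 3:1 first = 358/3*3/4 = 179/2
Step 3: Split 4:7, first share = 179/2 * 4/11 = 358/11
Final result = 358/11

358/11


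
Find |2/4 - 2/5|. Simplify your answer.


Simplify: 2/4 = 1/2 and 2/5 = 2/5
Find common denominator: LCD = 10
Convert: 5/10 and 4/10
Difference = |5 - 4|/10 = 1/10
Simplified = 1/10

1/10


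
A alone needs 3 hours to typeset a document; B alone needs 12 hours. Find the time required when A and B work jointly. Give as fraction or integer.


Rate of A = 1/3 job per hour
Rate of B = 1/12 job per hour
Combined rate = 1/3 + 1/12
Find common denominator: (12 + 3)/(3*12) = 15/36
Combined rate = 5/12 job per hour
Time together = 1 / (5/12) = 12/5 hours

12/5


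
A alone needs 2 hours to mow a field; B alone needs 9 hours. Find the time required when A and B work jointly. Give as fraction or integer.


Rate of A = 1/2 job per hour
Rate of B = 1/9 job per hour
Combined rate = 1/2 + 1/9
Find common denominator: (9 + 2)/(2*9) = 11/18
Combined rate = 11/18 job per hour
Time together = 1 / (11/18) = 18/11 hours

18/11


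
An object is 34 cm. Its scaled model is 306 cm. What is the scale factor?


Original length = 34 cm
Scaled length = 306 cm
Scale factor = 306 / 34
= 9

9


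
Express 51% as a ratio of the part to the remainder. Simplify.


Part = 51%, Remainder = 49%
Ratio = 51:49
GCD(51, 49) = 1
Simplify: 51:49 = 51:49

51:49


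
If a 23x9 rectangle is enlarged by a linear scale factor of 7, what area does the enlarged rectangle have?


Original dimensions: 23 x 9
Enlargement factor = 7
New width = 23 * 7 = 161
New height = 9 * 7 = 63
New area = 161 * 63 = 10143

10143


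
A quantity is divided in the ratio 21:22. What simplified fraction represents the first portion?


Total parts = 21 + 22 = 43
First part fraction = 21/43
Simplify: 21/43 = 21/43

21/43


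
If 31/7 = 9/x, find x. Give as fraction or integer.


Setting up: 31/7 = 9/x
Cross multiply: 31 * x = 7 * 9
31x = 63
x = 63/31
x = 63/31

63/31


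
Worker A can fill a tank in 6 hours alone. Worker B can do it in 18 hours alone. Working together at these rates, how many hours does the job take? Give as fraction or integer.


Rate of A = 1/6 job per hour
Rate of B = 1/18 job per hour
Combined rate = 1/6 + 1/18
Find common denominator: (18 + 6)/(6*18) = 24/108
Combined rate = 2/9 job per hour
Time together = 1 / (2/9) = 9/2 hours

9/2


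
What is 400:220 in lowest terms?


Find GCD(400, 220)
GCD = 20
Divide both by 20: 400/20 = 20, 220/20 = 11
Simplified ratio = 20:11

20:11


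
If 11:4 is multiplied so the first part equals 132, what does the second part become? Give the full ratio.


Original ratio: 11:4
First term target: 132
Scale factor = 132 / 11 = 12
Multiply second term: 4 * 12 = 48
Equivalent ratio = 132:48

132:48


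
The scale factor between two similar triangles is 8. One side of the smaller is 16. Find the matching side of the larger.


Similar triangles have proportional sides
Scale factor = 8
Smaller side = 16
Corresponding larger side = 16 * 8
= 128

128


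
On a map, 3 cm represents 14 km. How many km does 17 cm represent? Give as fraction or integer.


Map scale: 3 cm = 14 km
Measured distance on map = 17 cm
Set up proportion: 17 * 14 / 3
= 238 / 3
= 238/3 km

238/3


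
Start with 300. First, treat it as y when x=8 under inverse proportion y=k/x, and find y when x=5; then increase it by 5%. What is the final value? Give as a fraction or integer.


Start with 300.
Step 1: Inverse prop: k = (300)*8; new y = k/5 = 300*8/5 = 480
Step 2: Increase by 5%: 480 * 105/100 = 504
Final result = 504

504


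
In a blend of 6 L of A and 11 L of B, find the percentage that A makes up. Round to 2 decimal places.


Volume of A = 6 L
Volume of B = 11 L
Total volume = 6 + 11 = 17 L
Percentage of A = (6/17) * 100
= 35.29%

35.29


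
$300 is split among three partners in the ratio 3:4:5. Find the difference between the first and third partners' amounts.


Total parts = 3 + 4 + 5 = 12
Value per part = 300 / 12 = 25
Shares: 3*25=75, 4*25=100, 5*25=125
First share = 75, third share = 125
Difference = |75 - 125| = 50

50


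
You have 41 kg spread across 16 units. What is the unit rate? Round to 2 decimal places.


Total kg = 41
Number of units = 16
Unit rate = 41 / 16
= 2.56 kg per unit

2.56


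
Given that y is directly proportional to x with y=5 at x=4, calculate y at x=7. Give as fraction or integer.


Direct proportion: y = kx
Find k: k = 5/4 = 5/4
Compute y at x=7: y = 5/4 * 7
y = 35/4

35/4


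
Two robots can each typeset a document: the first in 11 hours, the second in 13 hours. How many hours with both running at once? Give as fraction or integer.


Rate of A = 1/11 job per hour
Rate of B = 1/13 job per hour
Combined rate = 1/11 + 1/13
Find common denominator: (13 + 11)/(11*13) = 24/143
Combined rate = 24/143 job per hour
Time together = 1 / (24/143) = 143/24 hours

143/24


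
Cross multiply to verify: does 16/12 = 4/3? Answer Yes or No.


Cross multiply to check 16/12 = 4/3
Left cross product: 16 * 3 = 48
Right cross product: 12 * 4 = 48
48 = 48
Equal, so proportions match => Yes

Yes


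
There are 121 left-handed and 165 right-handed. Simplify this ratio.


Find GCD(121, 165)
GCD = 11
Divide both by 11: 121/11 = 11, 165/11 = 15
Simplified ratio = 11:15

11:15


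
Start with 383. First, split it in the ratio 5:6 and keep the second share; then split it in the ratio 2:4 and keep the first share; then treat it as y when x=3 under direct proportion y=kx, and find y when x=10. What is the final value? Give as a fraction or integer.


Start with 383.
Step 1: Split 5:6, second share = 383 * 6/11 = 2298/11
Step 2: Split 2:4, first share = 2298/11 * 2/6 = 766/11
Step 3: Direct prop: k = (766/11)/3; new y = k*10 = 766/11*10/3 = 7660/33
Final result = 7660/33

7660/33


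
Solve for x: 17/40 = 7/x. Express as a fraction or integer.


Setting up: 17/40 = 7/x
Cross multiply: 17 * x = 40 * 7
17x = 280
x = 280/17
x = 280/17

280/17


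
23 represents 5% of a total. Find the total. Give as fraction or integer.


Given: 23 is 5% of the whole
Set up: 23 = 5/100 * whole
whole = 23 * 100 / 5
whole = 2300 / 5
whole = 460

460


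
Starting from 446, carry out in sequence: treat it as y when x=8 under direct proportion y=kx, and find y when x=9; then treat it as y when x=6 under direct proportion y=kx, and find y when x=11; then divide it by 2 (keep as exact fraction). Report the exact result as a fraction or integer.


Start with 446.
Step 1: Direct prop: k = (446)/8; new y = k*9 = 446*9/8 = 2007/4
Step 2: Direct prop: k = (2007/4)/6; new y = k*11 = 2007/4*11/6 = 7359/8
Step 3: Divide by 2: 7359/8 / 2 = 7359/16
Final result = 7359/16

7359/16


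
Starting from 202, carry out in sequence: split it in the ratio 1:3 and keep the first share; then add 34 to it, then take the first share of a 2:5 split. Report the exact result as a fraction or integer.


Start with 202.
Step 1: Split 1:3, first share = 202 * 1/4 = 101/2
Step 2: Add 34: 101/2+34=169/2; split 2:5 first = 169/2*2/7 = 169/7
Final result = 169/7

169/7


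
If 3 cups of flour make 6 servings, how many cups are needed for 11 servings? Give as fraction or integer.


Original: 3 cups for 6 servings
Target servings = 11
Scaling factor = 11/6
New amount = 3 * 11/6
= 33/6
= 11/2 cups

11/2


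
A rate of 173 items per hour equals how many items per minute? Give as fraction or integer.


Converting from per hour to per minute
Rate = 173 items per hour
Divide by 60: 173/60
= 173/60 items per minute

173/60


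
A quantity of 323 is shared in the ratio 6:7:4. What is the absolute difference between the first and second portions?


Total parts = 6 + 7 + 4 = 17
Value per part = 323 / 17 = 19
Shares: 6*19=114, 7*19=133, 4*19=76
First share = 114, second share = 133
Difference = |114 - 133| = 19

19


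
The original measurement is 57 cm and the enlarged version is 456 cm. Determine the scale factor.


Original length = 57 cm
Scaled length = 456 cm
Scale factor = 456 / 57
= 8

8


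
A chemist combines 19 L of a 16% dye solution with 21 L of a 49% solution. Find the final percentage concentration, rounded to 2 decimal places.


Solute in mixture 1 = 16% of 19 L = 19*16/100 = 76/25 L
Solute in mixture 2 = 49% of 21 L = 21*49/100 = 1029/100 L
Total solute = 76/25 + 1029/100 = 1333/100 L
Total volume = 19 + 21 = 40 L
Final concentration = 1333/100/40 * 100 = 33.33%

33.33


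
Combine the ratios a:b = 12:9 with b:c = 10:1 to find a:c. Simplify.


Given a:b = 12:9 and b:c = 10:1
Make b consistent. Multiply first ratio by 10: a:b = 120:90
Multiply second ratio by 9: b:c = 90:9
Now b = 90 in both, so a:b:c = 120:90:9
Therefore a:c = 120:9
Simplify by GCD: a:c = 40:3

40:3


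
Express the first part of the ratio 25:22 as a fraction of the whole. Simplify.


Total parts = 25 + 22 = 47
First part fraction = 25/47
Simplify: 25/47 = 25/47

25/47


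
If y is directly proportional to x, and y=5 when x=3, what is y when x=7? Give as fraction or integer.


Direct proportion: y = kx
Find k: k = 5/3 = 5/3
Compute y at x=7: y = 5/3 * 7
y = 35/3

35/3


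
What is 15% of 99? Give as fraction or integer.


Compute 15% of 99
Convert percentage: 15% = 15/100
Multiply: 99 * 15/100
= 1485/100
= 297/20

297/20


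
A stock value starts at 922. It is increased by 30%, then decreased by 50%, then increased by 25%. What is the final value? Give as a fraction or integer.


Start: 922
Step 1: increase by 30% => multiply by 130/100
  922 * 130/100 = 5993/5
Step 2: decrease by 50% => multiply by 50/100
  5993/5 * 50/100 = 5993/10
Step 3: increase by 25% => multiply by 125/100
  5993/10 * 125/100 = 5993/8
Final value = 5993/8

5993/8


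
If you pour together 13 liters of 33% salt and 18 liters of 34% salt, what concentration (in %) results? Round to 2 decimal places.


Solute in mixture 1 = 33% of 13 L = 13*33/100 = 429/100 L
Solute in mixture 2 = 34% of 18 L = 18*34/100 = 153/25 L
Total solute = 429/100 + 153/25 = 1041/100 L
Total volume = 13 + 18 = 31 L
Final concentration = 1041/100/31 * 100 = 33.58%

33.58


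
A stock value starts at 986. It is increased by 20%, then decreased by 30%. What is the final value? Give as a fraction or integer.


Start: 986
Step 1: increase by 20% => multiply by 120/100
  986 * 120/100 = 5916/5
Step 2: decrease by 30% => multiply by 70/100
  5916/5 * 70/100 = 20706/25
Final value = 20706/25

20706/25


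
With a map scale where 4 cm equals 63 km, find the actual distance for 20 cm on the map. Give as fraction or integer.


Map scale: 4 cm = 63 km
Measured distance on map = 20 cm
Set up proportion: 20 * 63 / 4
= 1260 / 4
= 315 km

315


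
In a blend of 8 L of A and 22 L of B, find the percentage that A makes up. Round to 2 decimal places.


Volume of A = 8 L
Volume of B = 22 L
Total volume = 8 + 22 = 30 L
Percentage of A = (8/30) * 100
= 26.67%

26.67


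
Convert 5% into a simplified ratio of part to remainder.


Part = 5%, Remainder = 95%
Ratio = 5:95
GCD(5, 95) = 5
Simplify: 1:19 = 1:19

1:19


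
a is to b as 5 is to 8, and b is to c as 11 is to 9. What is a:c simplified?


Given a:b = 5:8 and b:c = 11:9
Make b consistent. Multiply first ratio by 11: a:b = 55:88
Multiply second ratio by 8: b:c = 88:72
Now b = 88 in both, so a:b:c = 55:88:72
Therefore a:c = 55:72
Simplify by GCD: a:c = 55:72

55:72


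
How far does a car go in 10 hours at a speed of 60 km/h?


Using distance = speed * time
Speed = 60 km/h
Time = 10 hours
Distance = 60 * 10
= 600 km

600


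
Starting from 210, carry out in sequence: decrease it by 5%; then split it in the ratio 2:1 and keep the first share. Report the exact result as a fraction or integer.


Start with 210.
Step 1: Decrease by 5%: 210 * 95/100 = 399/2
Step 2: Split 2:1, first share = 399/2 * 2/3 = 133
Final result = 133

133


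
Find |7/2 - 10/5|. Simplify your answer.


Simplify: 7/2 = 7/2 and 10/5 = 2
Find common denominator: LCD = 2
Convert: 7/2 and 4/2
Difference = |7 - 4|/2 = 3/2
Simplified = 3/2

3/2


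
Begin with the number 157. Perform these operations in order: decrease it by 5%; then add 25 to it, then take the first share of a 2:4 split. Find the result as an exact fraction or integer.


Start with 157.
Step 1: Decrease by 5%: 157 * 95/100 = 2983/20
Step 2: Add 25: 2983/20+25=3483/20; split 2:4 first = 3483/20*2/6 = 1161/20
Final result = 1161/20

1161/20


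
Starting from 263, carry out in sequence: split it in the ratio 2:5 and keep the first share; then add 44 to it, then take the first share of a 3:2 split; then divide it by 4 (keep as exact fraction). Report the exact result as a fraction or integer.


Start with 263.
Step 1: Split 2:5, first share = 263 * 2/7 = 526/7
Step 2: Add 44: 526/7+44=834/7; split 3:2 first = 834/7*3/5 = 2502/35
Step 3: Divide by 4: 2502/35 / 4 = 1251/70
Final result = 1251/70

1251/70


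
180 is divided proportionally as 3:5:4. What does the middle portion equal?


Ratio = 3:5:4
Total parts = 3 + 5 + 4 = 12
Value per part = 180 / 12 = 15
First share = 3 * 15 = 45
Middle share = 5 * 15 = 75
Third share = 4 * 15 = 60

75


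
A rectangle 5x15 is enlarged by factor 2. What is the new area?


Original dimensions: 5 x 15
Enlargement factor = 2
New width = 5 * 2 = 10
New height = 15 * 2 = 30
New area = 10 * 30 = 300

300


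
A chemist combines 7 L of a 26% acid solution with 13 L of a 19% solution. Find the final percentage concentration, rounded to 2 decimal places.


Solute in mixture 1 = 26% of 7 L = 7*26/100 = 91/50 L
Solute in mixture 2 = 19% of 13 L = 13*19/100 = 247/100 L
Total solute = 91/50 + 247/100 = 429/100 L
Total volume = 7 + 13 = 20 L
Final concentration = 429/100/20 * 100 = 21.45%

21.45


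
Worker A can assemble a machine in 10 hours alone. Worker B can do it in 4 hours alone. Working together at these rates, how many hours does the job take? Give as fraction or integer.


Rate of A = 1/10 job per hour
Rate of B = 1/4 job per hour
Combined rate = 1/10 + 1/4
Find common denominator: (4 + 10)/(10*4) = 14/40
Combined rate = 7/20 job per hour
Time together = 1 / (7/20) = 20/7 hours

20/7


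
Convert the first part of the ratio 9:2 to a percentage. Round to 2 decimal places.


Total parts = 9 + 2 = 11
First part fraction = 9/11
Percentage = (9/11) * 100
= 0.818182 * 100
= 81.82%

81.82


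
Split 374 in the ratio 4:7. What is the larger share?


Total parts = 4 + 7 = 11
Value per part = 374 / 11 = 34
First share = 4 * 34 = 136
Second share = 7 * 34 = 238
Larger share = 238

238


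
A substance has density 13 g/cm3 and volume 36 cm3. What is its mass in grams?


Using mass = density * volume
Density = 13 g/cm3
Volume = 36 cm3
Mass = 13 * 36
= 468 g

468


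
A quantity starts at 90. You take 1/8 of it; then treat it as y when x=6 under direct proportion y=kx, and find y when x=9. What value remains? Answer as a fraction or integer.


Start with 90.
Step 1: Take 1/8: 90 * 1/8 = 45/4
Step 2: Direct prop: k = (45/4)/6; new y = k*9 = 45/4*9/6 = 135/8
Final result = 135/8

135/8


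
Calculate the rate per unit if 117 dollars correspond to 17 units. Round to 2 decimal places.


Total dollars = 117
Number of units = 17
Unit rate = 117 / 17
= 6.88 dollars per unit

6.88


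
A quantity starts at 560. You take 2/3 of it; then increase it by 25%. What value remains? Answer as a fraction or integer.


Start with 560.
Step 1: Take 2/3: 560 * 2/3 = 1120/3
Step 2: Increase by 25%: 1120/3 * 125/100 = 1400/3
Final result = 1400/3

1400/3


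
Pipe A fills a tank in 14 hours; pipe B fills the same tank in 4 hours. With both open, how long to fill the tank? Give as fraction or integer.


Rate of A = 1/14 job per hour
Rate of B = 1/4 job per hour
Combined rate = 1/14 + 1/4
Find common denominator: (4 + 14)/(14*4) = 18/56
Combined rate = 9/28 job per hour
Time together = 1 / (9/28) = 28/9 hours

28/9


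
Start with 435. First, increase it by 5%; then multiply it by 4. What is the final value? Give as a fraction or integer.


Start with 435.
Step 1: Increase by 5%: 435 * 105/100 = 1827/4
Step 2: Multiply by 4: 1827/4 * 4 = 1827
Final result = 1827

1827


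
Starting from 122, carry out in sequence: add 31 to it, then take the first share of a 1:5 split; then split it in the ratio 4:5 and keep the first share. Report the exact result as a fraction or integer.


Start with 122.
Step 1: Add 31: 122+31=153; split 1:5 first = 153*1/6 = 51/2
Step 2: Split 4:5, first share = 51/2 * 4/9 = 34/3
Final result = 34/3

34/3


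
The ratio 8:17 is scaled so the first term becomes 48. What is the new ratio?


Original ratio: 8:17
First term target: 48
Scale factor = 48 / 8 = 6
Multiply second term: 17 * 6 = 102
Equivalent ratio = 48:102

48:102


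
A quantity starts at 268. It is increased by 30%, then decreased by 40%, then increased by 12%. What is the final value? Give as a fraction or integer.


Start: 268
Step 1: increase by 30% => multiply by 130/100
  268 * 130/100 = 1742/5
Step 2: decrease by 40% => multiply by 60/100
  1742/5 * 60/100 = 5226/25
Step 3: increase by 12% => multiply by 112/100
  5226/25 * 112/100 = 146328/625
Final value = 146328/625

146328/625


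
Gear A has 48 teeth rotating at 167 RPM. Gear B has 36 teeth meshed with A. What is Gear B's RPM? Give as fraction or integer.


Gear ratio: teeth_A * RPM_A = teeth_B * RPM_B
48 * 167 = 36 * RPM_B
8016 = 36 * RPM_B
RPM_B = 8016 / 36
RPM_B = 668/3

668/3


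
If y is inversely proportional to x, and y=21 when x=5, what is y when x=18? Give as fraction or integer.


Inverse proportion: y = k/x
Find k: k = 5 * 21 = 105
Compute y at x=18: y = 105/18
y = 35/6

35/6


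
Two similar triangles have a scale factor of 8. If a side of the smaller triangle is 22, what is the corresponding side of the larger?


Similar triangles have proportional sides
Scale factor = 8
Smaller side = 22
Corresponding larger side = 22 * 8
= 176

176


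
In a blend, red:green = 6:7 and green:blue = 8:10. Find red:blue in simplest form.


Given a:b = 6:7 and b:c = 8:10
Make b consistent. Multiply first ratio by 8: a:b = 48:56
Multiply second ratio by 7: b:c = 56:70
Now b = 56 in both, so a:b:c = 48:56:70
Therefore a:c = 48:70
Simplify by GCD: a:c = 24:35

24:35


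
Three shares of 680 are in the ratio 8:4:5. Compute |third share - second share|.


Total parts = 8 + 4 + 5 = 17
Value per part = 680 / 17 = 40
Shares: 8*40=320, 4*40=160, 5*40=200
Third share = 200, second share = 160
Difference = |200 - 160| = 40

40


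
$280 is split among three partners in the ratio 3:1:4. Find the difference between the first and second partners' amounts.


Total parts = 3 + 1 + 4 = 8
Value per part = 280 / 8 = 35
Shares: 3*35=105, 1*35=35, 4*35=140
First share = 105, second share = 35
Difference = |105 - 35| = 70

70


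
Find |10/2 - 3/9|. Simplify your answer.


Simplify: 10/2 = 5 and 3/9 = 1/3
Find common denominator: LCD = 3
Convert: 15/3 and 1/3
Difference = |15 - 1|/3 = 14/3
Simplified = 14/3

14/3


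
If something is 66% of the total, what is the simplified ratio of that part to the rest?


Part = 66%, Remainder = 34%
Ratio = 66:34
GCD(66, 34) = 2
Simplify: 33:17 = 33:17

33:17


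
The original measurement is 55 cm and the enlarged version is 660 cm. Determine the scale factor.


Original length = 55 cm
Scaled length = 660 cm
Scale factor = 660 / 55
= 12

12


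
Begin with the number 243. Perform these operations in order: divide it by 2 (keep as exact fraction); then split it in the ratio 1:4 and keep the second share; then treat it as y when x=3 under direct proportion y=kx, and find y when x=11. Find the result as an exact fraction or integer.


Start with 243.
Step 1: Divide by 2: 243 / 2 = 243/2
Step 2: Split 1:4, second share = 243/2 * 4/5 = 486/5
Step 3: Direct prop: k = (486/5)/3; new y = k*11 = 486/5*11/3 = 1782/5
Final result = 1782/5

1782/5


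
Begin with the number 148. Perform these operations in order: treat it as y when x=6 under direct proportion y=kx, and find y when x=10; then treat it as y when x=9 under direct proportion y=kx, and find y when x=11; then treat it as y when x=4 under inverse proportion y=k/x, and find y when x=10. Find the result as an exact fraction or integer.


Start with 148.
Step 1: Direct prop: k = (148)/6; new y = k*10 = 148*10/6 = 740/3
Step 2: Direct prop: k = (740/3)/9; new y = k*11 = 740/3*11/9 = 8140/27
Step 3: Inverse prop: k = (8140/27)*4; new y = k/10 = 8140/27*4/10 = 3256/27
Final result = 3256/27

3256/27


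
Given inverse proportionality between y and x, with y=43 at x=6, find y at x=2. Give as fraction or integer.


Inverse proportion: y = k/x
Find k: k = 6 * 43 = 258
Compute y at x=2: y = 258/2
y = 129

129


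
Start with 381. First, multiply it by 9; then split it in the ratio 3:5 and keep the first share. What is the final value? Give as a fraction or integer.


Start with 381.
Step 1: Multiply by 9: 381 * 9 = 3429
Step 2: Split 3:5, first share = 3429 * 3/8 = 10287/8
Final result = 10287/8

10287/8


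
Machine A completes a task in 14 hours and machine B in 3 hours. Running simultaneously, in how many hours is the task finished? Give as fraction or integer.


Rate of A = 1/14 job per hour
Rate of B = 1/3 job per hour
Combined rate = 1/14 + 1/3
Find common denominator: (3 + 14)/(14*3) = 17/42
Combined rate = 17/42 job per hour
Time together = 1 / (17/42) = 42/17 hours

42/17


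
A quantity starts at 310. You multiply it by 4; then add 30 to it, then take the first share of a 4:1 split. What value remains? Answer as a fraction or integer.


Start with 310.
Step 1: Multiply by 4: 310 * 4 = 1240
Step 2: Add 30: 1240+30=1270; split 4:1 first = 1270*4/5 = 1016
Final result = 1016

1016


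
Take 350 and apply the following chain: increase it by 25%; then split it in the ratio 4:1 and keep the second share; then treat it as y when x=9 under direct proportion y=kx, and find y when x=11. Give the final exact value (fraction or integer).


Start with 350.
Step 1: Increase by 25%: 350 * 125/100 = 875/2
Step 2: Split 4:1, second share = 875/2 * 1/5 = 175/2
Step 3: Direct prop: k = (175/2)/9; new y = k*11 = 175/2*11/9 = 1925/18
Final result = 1925/18

1925/18


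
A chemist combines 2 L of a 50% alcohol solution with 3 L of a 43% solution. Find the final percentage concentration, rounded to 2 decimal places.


Solute in mixture 1 = 50% of 2 L = 2*50/100 = 1 L
Solute in mixture 2 = 43% of 3 L = 3*43/100 = 129/100 L
Total solute = 1 + 129/100 = 229/100 L
Total volume = 2 + 3 = 5 L
Final concentration = 229/100/5 * 100 = 45.80%

45.80


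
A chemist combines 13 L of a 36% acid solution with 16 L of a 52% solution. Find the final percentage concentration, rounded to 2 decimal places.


Solute in mixture 1 = 36% of 13 L = 13*36/100 = 117/25 L
Solute in mixture 2 = 52% of 16 L = 16*52/100 = 208/25 L
Total solute = 117/25 + 208/25 = 13 L
Total volume = 13 + 16 = 29 L
Final concentration = 13/29 * 100 = 44.83%

44.83


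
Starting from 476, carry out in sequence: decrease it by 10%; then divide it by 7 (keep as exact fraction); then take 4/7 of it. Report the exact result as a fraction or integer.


Start with 476.
Step 1: Decrease by 10%: 476 * 90/100 = 2142/5
Step 2: Divide by 7: 2142/5 / 7 = 306/5
Step 3: Take 4/7: 306/5 * 4/7 = 1224/35
Final result = 1224/35

1224/35


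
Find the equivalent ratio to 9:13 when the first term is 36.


Original ratio: 9:13
First term target: 36
Scale factor = 36 / 9 = 4
Multiply second term: 13 * 4 = 52
Equivalent ratio = 36:52

36:52


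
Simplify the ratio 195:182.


Find GCD(195, 182)
GCD = 13
Divide both by 13: 195/13 = 15, 182/13 = 14
Simplified ratio = 15:14

15:14


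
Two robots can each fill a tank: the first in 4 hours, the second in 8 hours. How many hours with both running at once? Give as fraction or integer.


Rate of A = 1/4 job per hour
Rate of B = 1/8 job per hour
Combined rate = 1/4 + 1/8
Find common denominator: (8 + 4)/(4*8) = 12/32
Combined rate = 3/8 job per hour
Time together = 1 / (3/8) = 8/3 hours

8/3


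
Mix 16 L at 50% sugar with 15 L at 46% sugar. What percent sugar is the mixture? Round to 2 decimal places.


Solute in mixture 1 = 50% of 16 L = 16*50/100 = 8 L
Solute in mixture 2 = 46% of 15 L = 15*46/100 = 69/10 L
Total solute = 8 + 69/10 = 149/10 L
Total volume = 16 + 15 = 31 L
Final concentration = 149/10/31 * 100 = 48.06%

48.06


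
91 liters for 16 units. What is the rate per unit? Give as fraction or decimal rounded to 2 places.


Total liters = 91
Number of units = 16
Unit rate = 91 / 16
= 5.69 liters per unit

5.69


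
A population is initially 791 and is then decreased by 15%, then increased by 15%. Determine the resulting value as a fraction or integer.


Start: 791
Step 1: decrease by 15% => multiply by 85/100
  791 * 85/100 = 13447/20
Step 2: increase by 15% => multiply by 115/100
  13447/20 * 115/100 = 309281/400
Final value = 309281/400

309281/400


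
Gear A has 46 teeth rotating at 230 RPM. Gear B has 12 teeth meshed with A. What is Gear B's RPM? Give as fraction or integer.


Gear ratio: teeth_A * RPM_A = teeth_B * RPM_B
46 * 230 = 12 * RPM_B
10580 = 12 * RPM_B
RPM_B = 10580 / 12
RPM_B = 2645/3

2645/3


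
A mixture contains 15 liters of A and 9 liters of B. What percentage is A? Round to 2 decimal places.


Volume of A = 15 L
Volume of B = 9 L
Total volume = 15 + 9 = 24 L
Percentage of A = (15/24) * 100
= 62.50%

62.50


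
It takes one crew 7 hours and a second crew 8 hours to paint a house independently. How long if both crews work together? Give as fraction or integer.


Rate of A = 1/7 job per hour
Rate of B = 1/8 job per hour
Combined rate = 1/7 + 1/8
Find common denominator: (8 + 7)/(7*8) = 15/56
Combined rate = 15/56 job per hour
Time together = 1 / (15/56) = 56/15 hours

56/15


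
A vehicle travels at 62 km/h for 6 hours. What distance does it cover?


Using distance = speed * time
Speed = 62 km/h
Time = 6 hours
Distance = 62 * 6
= 372 km

372
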